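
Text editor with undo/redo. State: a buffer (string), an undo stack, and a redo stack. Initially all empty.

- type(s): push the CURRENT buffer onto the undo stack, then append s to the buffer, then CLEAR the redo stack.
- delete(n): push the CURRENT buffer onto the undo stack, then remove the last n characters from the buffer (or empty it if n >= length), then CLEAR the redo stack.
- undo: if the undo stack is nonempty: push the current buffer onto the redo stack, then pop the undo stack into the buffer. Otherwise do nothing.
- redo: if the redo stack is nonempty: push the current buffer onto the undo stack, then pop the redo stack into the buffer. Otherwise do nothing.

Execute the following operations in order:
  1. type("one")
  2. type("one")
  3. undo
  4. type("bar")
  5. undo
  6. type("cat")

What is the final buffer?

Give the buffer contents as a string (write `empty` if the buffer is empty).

After op 1 (type): buf='one' undo_depth=1 redo_depth=0
After op 2 (type): buf='oneone' undo_depth=2 redo_depth=0
After op 3 (undo): buf='one' undo_depth=1 redo_depth=1
After op 4 (type): buf='onebar' undo_depth=2 redo_depth=0
After op 5 (undo): buf='one' undo_depth=1 redo_depth=1
After op 6 (type): buf='onecat' undo_depth=2 redo_depth=0

Answer: onecat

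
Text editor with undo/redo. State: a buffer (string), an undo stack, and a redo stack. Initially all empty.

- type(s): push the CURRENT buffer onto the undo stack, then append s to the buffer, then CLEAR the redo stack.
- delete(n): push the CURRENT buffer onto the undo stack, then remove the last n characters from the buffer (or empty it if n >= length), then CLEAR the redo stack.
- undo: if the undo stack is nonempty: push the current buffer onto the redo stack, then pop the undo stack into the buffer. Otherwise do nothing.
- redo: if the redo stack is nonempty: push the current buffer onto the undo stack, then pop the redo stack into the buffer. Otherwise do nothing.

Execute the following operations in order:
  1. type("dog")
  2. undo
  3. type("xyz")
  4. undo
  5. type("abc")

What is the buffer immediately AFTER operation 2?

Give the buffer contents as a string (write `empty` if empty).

Answer: empty

Derivation:
After op 1 (type): buf='dog' undo_depth=1 redo_depth=0
After op 2 (undo): buf='(empty)' undo_depth=0 redo_depth=1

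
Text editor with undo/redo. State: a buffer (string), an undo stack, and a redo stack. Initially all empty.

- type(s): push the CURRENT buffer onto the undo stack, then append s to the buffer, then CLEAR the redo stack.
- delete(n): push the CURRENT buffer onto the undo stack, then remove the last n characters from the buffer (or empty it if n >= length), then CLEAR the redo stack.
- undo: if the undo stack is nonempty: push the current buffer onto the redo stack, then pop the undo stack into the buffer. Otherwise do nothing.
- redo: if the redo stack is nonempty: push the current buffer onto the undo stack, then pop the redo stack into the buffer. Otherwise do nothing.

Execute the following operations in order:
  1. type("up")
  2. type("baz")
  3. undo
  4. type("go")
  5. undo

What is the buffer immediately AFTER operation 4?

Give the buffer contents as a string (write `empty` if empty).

Answer: upgo

Derivation:
After op 1 (type): buf='up' undo_depth=1 redo_depth=0
After op 2 (type): buf='upbaz' undo_depth=2 redo_depth=0
After op 3 (undo): buf='up' undo_depth=1 redo_depth=1
After op 4 (type): buf='upgo' undo_depth=2 redo_depth=0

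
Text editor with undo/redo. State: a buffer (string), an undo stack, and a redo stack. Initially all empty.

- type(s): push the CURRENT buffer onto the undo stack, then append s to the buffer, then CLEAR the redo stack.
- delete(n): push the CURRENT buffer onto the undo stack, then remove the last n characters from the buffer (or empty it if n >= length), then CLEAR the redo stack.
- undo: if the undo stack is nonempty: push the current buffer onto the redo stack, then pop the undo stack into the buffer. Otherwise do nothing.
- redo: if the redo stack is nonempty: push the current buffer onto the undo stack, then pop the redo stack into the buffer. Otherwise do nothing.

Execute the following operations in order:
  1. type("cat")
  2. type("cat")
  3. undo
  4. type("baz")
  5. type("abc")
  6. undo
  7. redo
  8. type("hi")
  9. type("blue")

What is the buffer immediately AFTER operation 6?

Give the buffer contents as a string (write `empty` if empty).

Answer: catbaz

Derivation:
After op 1 (type): buf='cat' undo_depth=1 redo_depth=0
After op 2 (type): buf='catcat' undo_depth=2 redo_depth=0
After op 3 (undo): buf='cat' undo_depth=1 redo_depth=1
After op 4 (type): buf='catbaz' undo_depth=2 redo_depth=0
After op 5 (type): buf='catbazabc' undo_depth=3 redo_depth=0
After op 6 (undo): buf='catbaz' undo_depth=2 redo_depth=1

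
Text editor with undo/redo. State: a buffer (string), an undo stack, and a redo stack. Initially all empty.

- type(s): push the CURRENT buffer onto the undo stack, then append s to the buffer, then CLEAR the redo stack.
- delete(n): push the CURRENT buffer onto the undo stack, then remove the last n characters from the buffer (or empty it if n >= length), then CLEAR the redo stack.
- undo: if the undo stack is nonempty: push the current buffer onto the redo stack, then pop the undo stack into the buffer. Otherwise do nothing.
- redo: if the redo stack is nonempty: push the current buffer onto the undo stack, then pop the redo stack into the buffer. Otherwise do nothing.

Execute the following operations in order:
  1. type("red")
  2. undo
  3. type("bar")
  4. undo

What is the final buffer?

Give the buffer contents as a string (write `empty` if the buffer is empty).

Answer: empty

Derivation:
After op 1 (type): buf='red' undo_depth=1 redo_depth=0
After op 2 (undo): buf='(empty)' undo_depth=0 redo_depth=1
After op 3 (type): buf='bar' undo_depth=1 redo_depth=0
After op 4 (undo): buf='(empty)' undo_depth=0 redo_depth=1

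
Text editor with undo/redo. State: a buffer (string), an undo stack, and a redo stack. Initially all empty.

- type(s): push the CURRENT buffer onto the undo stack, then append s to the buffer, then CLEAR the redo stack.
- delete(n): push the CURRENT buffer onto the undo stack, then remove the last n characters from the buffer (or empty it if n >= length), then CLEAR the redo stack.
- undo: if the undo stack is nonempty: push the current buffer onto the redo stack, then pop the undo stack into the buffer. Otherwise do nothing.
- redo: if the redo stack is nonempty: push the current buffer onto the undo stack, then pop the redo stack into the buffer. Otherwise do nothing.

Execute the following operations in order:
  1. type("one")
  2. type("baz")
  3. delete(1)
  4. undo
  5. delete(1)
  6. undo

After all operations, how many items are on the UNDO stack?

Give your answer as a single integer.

After op 1 (type): buf='one' undo_depth=1 redo_depth=0
After op 2 (type): buf='onebaz' undo_depth=2 redo_depth=0
After op 3 (delete): buf='oneba' undo_depth=3 redo_depth=0
After op 4 (undo): buf='onebaz' undo_depth=2 redo_depth=1
After op 5 (delete): buf='oneba' undo_depth=3 redo_depth=0
After op 6 (undo): buf='onebaz' undo_depth=2 redo_depth=1

Answer: 2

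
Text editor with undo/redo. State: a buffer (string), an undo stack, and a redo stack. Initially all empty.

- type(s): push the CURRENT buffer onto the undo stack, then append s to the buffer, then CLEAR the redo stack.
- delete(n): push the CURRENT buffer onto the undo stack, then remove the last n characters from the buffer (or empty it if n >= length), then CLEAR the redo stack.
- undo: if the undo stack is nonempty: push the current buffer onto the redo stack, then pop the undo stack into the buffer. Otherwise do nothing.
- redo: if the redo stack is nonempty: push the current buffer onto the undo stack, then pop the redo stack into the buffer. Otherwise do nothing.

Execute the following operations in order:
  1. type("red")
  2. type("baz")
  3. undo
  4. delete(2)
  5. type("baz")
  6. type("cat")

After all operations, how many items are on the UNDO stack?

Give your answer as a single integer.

After op 1 (type): buf='red' undo_depth=1 redo_depth=0
After op 2 (type): buf='redbaz' undo_depth=2 redo_depth=0
After op 3 (undo): buf='red' undo_depth=1 redo_depth=1
After op 4 (delete): buf='r' undo_depth=2 redo_depth=0
After op 5 (type): buf='rbaz' undo_depth=3 redo_depth=0
After op 6 (type): buf='rbazcat' undo_depth=4 redo_depth=0

Answer: 4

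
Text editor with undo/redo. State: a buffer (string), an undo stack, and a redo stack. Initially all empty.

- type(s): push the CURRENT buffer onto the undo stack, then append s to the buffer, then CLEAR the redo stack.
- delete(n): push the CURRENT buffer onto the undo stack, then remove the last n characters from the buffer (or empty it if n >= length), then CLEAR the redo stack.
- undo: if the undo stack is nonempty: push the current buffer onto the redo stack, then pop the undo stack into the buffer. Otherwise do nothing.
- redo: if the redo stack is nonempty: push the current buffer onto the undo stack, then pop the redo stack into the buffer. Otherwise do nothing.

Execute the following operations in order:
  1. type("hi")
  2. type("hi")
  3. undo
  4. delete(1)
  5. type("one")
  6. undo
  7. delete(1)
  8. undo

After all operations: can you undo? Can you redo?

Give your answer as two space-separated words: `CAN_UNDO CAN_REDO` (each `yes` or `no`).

After op 1 (type): buf='hi' undo_depth=1 redo_depth=0
After op 2 (type): buf='hihi' undo_depth=2 redo_depth=0
After op 3 (undo): buf='hi' undo_depth=1 redo_depth=1
After op 4 (delete): buf='h' undo_depth=2 redo_depth=0
After op 5 (type): buf='hone' undo_depth=3 redo_depth=0
After op 6 (undo): buf='h' undo_depth=2 redo_depth=1
After op 7 (delete): buf='(empty)' undo_depth=3 redo_depth=0
After op 8 (undo): buf='h' undo_depth=2 redo_depth=1

Answer: yes yes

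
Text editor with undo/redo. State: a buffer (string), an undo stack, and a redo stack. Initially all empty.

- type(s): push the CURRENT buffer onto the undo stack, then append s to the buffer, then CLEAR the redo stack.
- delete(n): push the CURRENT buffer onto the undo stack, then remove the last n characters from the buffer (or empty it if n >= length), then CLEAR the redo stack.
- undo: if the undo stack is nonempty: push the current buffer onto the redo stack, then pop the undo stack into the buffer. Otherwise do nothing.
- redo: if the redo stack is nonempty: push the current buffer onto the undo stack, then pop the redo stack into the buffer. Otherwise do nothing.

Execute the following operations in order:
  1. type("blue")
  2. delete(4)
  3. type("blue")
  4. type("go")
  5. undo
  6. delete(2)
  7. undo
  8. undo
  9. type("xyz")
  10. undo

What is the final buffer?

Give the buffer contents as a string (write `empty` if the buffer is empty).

Answer: empty

Derivation:
After op 1 (type): buf='blue' undo_depth=1 redo_depth=0
After op 2 (delete): buf='(empty)' undo_depth=2 redo_depth=0
After op 3 (type): buf='blue' undo_depth=3 redo_depth=0
After op 4 (type): buf='bluego' undo_depth=4 redo_depth=0
After op 5 (undo): buf='blue' undo_depth=3 redo_depth=1
After op 6 (delete): buf='bl' undo_depth=4 redo_depth=0
After op 7 (undo): buf='blue' undo_depth=3 redo_depth=1
After op 8 (undo): buf='(empty)' undo_depth=2 redo_depth=2
After op 9 (type): buf='xyz' undo_depth=3 redo_depth=0
After op 10 (undo): buf='(empty)' undo_depth=2 redo_depth=1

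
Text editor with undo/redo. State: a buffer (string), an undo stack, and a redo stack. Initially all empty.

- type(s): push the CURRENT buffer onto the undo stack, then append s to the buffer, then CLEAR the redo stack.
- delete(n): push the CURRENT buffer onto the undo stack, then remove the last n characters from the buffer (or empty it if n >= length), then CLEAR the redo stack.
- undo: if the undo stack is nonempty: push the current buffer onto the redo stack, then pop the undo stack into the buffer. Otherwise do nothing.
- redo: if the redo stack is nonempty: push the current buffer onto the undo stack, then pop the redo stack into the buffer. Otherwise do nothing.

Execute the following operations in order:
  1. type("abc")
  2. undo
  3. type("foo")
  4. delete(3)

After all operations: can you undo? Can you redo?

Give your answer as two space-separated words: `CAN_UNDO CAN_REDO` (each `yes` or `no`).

After op 1 (type): buf='abc' undo_depth=1 redo_depth=0
After op 2 (undo): buf='(empty)' undo_depth=0 redo_depth=1
After op 3 (type): buf='foo' undo_depth=1 redo_depth=0
After op 4 (delete): buf='(empty)' undo_depth=2 redo_depth=0

Answer: yes no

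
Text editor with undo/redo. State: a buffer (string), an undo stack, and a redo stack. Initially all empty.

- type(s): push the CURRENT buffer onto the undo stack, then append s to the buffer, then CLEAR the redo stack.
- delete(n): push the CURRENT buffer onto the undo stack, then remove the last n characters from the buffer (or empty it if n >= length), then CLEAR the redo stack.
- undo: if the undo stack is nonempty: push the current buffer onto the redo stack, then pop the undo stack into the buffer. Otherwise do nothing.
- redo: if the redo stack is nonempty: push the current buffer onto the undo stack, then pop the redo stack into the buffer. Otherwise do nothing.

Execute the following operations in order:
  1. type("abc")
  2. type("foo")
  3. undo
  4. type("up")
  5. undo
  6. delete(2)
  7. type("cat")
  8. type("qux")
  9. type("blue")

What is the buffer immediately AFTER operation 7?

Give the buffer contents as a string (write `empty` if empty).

Answer: acat

Derivation:
After op 1 (type): buf='abc' undo_depth=1 redo_depth=0
After op 2 (type): buf='abcfoo' undo_depth=2 redo_depth=0
After op 3 (undo): buf='abc' undo_depth=1 redo_depth=1
After op 4 (type): buf='abcup' undo_depth=2 redo_depth=0
After op 5 (undo): buf='abc' undo_depth=1 redo_depth=1
After op 6 (delete): buf='a' undo_depth=2 redo_depth=0
After op 7 (type): buf='acat' undo_depth=3 redo_depth=0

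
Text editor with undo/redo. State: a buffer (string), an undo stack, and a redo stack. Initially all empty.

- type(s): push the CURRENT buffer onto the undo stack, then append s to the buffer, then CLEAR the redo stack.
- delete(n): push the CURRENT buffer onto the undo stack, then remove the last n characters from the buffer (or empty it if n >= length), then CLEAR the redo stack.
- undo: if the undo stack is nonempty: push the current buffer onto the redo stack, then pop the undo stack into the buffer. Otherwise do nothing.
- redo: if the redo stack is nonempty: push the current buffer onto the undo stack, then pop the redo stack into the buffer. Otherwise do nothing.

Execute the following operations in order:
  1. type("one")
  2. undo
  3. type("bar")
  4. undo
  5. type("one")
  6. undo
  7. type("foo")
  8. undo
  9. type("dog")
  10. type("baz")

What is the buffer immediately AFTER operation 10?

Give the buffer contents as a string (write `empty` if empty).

After op 1 (type): buf='one' undo_depth=1 redo_depth=0
After op 2 (undo): buf='(empty)' undo_depth=0 redo_depth=1
After op 3 (type): buf='bar' undo_depth=1 redo_depth=0
After op 4 (undo): buf='(empty)' undo_depth=0 redo_depth=1
After op 5 (type): buf='one' undo_depth=1 redo_depth=0
After op 6 (undo): buf='(empty)' undo_depth=0 redo_depth=1
After op 7 (type): buf='foo' undo_depth=1 redo_depth=0
After op 8 (undo): buf='(empty)' undo_depth=0 redo_depth=1
After op 9 (type): buf='dog' undo_depth=1 redo_depth=0
After op 10 (type): buf='dogbaz' undo_depth=2 redo_depth=0

Answer: dogbaz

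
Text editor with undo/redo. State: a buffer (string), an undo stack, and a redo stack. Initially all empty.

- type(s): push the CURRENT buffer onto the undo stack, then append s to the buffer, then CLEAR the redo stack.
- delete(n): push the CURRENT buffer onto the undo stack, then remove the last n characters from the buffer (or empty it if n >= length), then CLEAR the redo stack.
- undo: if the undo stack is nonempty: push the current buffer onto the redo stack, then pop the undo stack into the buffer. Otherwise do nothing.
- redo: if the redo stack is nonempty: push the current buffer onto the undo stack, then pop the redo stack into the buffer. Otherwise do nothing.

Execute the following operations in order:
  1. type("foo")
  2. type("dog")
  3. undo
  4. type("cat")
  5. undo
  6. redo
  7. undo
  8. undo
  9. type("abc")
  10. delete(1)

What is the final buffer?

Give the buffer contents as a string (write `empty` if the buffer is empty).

Answer: ab

Derivation:
After op 1 (type): buf='foo' undo_depth=1 redo_depth=0
After op 2 (type): buf='foodog' undo_depth=2 redo_depth=0
After op 3 (undo): buf='foo' undo_depth=1 redo_depth=1
After op 4 (type): buf='foocat' undo_depth=2 redo_depth=0
After op 5 (undo): buf='foo' undo_depth=1 redo_depth=1
After op 6 (redo): buf='foocat' undo_depth=2 redo_depth=0
After op 7 (undo): buf='foo' undo_depth=1 redo_depth=1
After op 8 (undo): buf='(empty)' undo_depth=0 redo_depth=2
After op 9 (type): buf='abc' undo_depth=1 redo_depth=0
After op 10 (delete): buf='ab' undo_depth=2 redo_depth=0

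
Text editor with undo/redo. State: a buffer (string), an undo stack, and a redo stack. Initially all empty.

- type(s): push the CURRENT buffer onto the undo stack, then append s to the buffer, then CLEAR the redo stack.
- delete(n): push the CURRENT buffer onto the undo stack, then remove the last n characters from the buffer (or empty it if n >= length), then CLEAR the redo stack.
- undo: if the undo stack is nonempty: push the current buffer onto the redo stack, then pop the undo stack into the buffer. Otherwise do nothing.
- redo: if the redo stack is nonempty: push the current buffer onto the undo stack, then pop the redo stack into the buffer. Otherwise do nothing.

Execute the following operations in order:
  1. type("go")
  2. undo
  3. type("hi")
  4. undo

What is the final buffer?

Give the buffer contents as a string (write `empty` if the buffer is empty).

After op 1 (type): buf='go' undo_depth=1 redo_depth=0
After op 2 (undo): buf='(empty)' undo_depth=0 redo_depth=1
After op 3 (type): buf='hi' undo_depth=1 redo_depth=0
After op 4 (undo): buf='(empty)' undo_depth=0 redo_depth=1

Answer: empty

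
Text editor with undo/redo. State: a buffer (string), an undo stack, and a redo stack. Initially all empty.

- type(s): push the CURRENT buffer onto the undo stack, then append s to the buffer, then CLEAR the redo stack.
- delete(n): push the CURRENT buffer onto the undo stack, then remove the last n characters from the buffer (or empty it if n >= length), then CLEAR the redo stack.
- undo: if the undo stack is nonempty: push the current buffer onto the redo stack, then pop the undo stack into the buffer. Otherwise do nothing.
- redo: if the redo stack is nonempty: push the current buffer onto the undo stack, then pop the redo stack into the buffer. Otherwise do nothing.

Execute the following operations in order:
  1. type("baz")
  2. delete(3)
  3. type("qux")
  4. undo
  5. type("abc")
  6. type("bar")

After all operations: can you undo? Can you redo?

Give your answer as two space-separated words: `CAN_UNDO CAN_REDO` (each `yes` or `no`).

Answer: yes no

Derivation:
After op 1 (type): buf='baz' undo_depth=1 redo_depth=0
After op 2 (delete): buf='(empty)' undo_depth=2 redo_depth=0
After op 3 (type): buf='qux' undo_depth=3 redo_depth=0
After op 4 (undo): buf='(empty)' undo_depth=2 redo_depth=1
After op 5 (type): buf='abc' undo_depth=3 redo_depth=0
After op 6 (type): buf='abcbar' undo_depth=4 redo_depth=0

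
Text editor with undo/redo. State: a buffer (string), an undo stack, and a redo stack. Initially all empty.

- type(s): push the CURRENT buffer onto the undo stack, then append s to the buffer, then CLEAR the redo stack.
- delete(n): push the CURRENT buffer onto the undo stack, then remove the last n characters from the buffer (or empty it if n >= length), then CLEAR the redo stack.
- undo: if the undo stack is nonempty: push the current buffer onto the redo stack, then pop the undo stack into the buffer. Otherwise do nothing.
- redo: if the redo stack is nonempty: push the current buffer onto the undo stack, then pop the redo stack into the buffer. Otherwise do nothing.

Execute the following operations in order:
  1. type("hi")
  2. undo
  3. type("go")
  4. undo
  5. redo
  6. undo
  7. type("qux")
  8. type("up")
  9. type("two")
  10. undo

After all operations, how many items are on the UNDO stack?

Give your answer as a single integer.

Answer: 2

Derivation:
After op 1 (type): buf='hi' undo_depth=1 redo_depth=0
After op 2 (undo): buf='(empty)' undo_depth=0 redo_depth=1
After op 3 (type): buf='go' undo_depth=1 redo_depth=0
After op 4 (undo): buf='(empty)' undo_depth=0 redo_depth=1
After op 5 (redo): buf='go' undo_depth=1 redo_depth=0
After op 6 (undo): buf='(empty)' undo_depth=0 redo_depth=1
After op 7 (type): buf='qux' undo_depth=1 redo_depth=0
After op 8 (type): buf='quxup' undo_depth=2 redo_depth=0
After op 9 (type): buf='quxuptwo' undo_depth=3 redo_depth=0
After op 10 (undo): buf='quxup' undo_depth=2 redo_depth=1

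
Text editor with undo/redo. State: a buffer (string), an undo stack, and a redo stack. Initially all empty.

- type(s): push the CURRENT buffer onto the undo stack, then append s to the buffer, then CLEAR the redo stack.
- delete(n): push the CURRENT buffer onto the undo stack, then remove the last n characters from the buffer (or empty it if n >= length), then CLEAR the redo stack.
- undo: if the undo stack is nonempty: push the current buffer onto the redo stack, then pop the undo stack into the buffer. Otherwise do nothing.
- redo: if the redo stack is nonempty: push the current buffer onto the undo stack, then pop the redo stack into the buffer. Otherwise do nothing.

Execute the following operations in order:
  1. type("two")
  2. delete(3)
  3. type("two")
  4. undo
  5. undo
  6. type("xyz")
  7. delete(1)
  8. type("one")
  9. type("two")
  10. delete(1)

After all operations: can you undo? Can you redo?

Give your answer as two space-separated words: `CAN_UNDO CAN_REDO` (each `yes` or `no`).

Answer: yes no

Derivation:
After op 1 (type): buf='two' undo_depth=1 redo_depth=0
After op 2 (delete): buf='(empty)' undo_depth=2 redo_depth=0
After op 3 (type): buf='two' undo_depth=3 redo_depth=0
After op 4 (undo): buf='(empty)' undo_depth=2 redo_depth=1
After op 5 (undo): buf='two' undo_depth=1 redo_depth=2
After op 6 (type): buf='twoxyz' undo_depth=2 redo_depth=0
After op 7 (delete): buf='twoxy' undo_depth=3 redo_depth=0
After op 8 (type): buf='twoxyone' undo_depth=4 redo_depth=0
After op 9 (type): buf='twoxyonetwo' undo_depth=5 redo_depth=0
After op 10 (delete): buf='twoxyonetw' undo_depth=6 redo_depth=0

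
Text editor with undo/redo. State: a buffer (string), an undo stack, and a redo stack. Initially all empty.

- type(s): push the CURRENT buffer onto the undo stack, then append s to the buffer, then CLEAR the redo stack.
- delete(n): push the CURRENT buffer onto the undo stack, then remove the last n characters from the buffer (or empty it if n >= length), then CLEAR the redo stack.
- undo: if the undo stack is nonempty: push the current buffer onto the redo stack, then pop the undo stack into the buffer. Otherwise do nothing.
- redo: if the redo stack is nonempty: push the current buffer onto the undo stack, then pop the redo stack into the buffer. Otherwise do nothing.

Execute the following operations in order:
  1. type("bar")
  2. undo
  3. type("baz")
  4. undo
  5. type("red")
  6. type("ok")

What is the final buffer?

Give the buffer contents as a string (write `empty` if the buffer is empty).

Answer: redok

Derivation:
After op 1 (type): buf='bar' undo_depth=1 redo_depth=0
After op 2 (undo): buf='(empty)' undo_depth=0 redo_depth=1
After op 3 (type): buf='baz' undo_depth=1 redo_depth=0
After op 4 (undo): buf='(empty)' undo_depth=0 redo_depth=1
After op 5 (type): buf='red' undo_depth=1 redo_depth=0
After op 6 (type): buf='redok' undo_depth=2 redo_depth=0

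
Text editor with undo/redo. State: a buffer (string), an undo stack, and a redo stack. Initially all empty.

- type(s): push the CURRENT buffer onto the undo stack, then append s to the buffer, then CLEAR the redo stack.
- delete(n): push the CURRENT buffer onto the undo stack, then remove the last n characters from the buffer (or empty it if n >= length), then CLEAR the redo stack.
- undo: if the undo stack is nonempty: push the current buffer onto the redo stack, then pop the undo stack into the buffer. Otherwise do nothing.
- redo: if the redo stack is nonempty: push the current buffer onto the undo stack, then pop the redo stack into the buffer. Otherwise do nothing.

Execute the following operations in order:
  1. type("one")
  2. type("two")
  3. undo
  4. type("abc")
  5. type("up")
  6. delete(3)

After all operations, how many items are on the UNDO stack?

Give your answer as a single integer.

Answer: 4

Derivation:
After op 1 (type): buf='one' undo_depth=1 redo_depth=0
After op 2 (type): buf='onetwo' undo_depth=2 redo_depth=0
After op 3 (undo): buf='one' undo_depth=1 redo_depth=1
After op 4 (type): buf='oneabc' undo_depth=2 redo_depth=0
After op 5 (type): buf='oneabcup' undo_depth=3 redo_depth=0
After op 6 (delete): buf='oneab' undo_depth=4 redo_depth=0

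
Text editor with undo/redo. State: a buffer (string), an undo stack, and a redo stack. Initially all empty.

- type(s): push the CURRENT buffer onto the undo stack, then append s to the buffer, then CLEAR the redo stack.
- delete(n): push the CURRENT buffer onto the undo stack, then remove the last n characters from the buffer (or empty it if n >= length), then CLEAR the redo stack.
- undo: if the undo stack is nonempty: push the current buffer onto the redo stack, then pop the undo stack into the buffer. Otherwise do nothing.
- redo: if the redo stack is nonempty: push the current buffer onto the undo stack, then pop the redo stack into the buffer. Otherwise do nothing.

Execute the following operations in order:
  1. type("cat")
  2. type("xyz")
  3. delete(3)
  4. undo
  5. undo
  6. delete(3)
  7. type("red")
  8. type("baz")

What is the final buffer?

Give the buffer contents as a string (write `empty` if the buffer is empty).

Answer: redbaz

Derivation:
After op 1 (type): buf='cat' undo_depth=1 redo_depth=0
After op 2 (type): buf='catxyz' undo_depth=2 redo_depth=0
After op 3 (delete): buf='cat' undo_depth=3 redo_depth=0
After op 4 (undo): buf='catxyz' undo_depth=2 redo_depth=1
After op 5 (undo): buf='cat' undo_depth=1 redo_depth=2
After op 6 (delete): buf='(empty)' undo_depth=2 redo_depth=0
After op 7 (type): buf='red' undo_depth=3 redo_depth=0
After op 8 (type): buf='redbaz' undo_depth=4 redo_depth=0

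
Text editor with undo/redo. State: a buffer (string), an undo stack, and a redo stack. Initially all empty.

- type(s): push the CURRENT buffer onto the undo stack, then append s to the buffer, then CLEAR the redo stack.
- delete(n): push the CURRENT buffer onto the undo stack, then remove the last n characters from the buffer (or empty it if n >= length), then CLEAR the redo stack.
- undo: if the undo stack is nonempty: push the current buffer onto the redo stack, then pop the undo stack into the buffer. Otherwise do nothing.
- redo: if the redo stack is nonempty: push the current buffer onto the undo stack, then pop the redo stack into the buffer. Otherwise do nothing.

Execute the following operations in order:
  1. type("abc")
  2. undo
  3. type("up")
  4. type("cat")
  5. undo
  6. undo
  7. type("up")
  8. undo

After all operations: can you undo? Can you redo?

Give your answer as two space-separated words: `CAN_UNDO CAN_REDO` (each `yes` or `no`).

After op 1 (type): buf='abc' undo_depth=1 redo_depth=0
After op 2 (undo): buf='(empty)' undo_depth=0 redo_depth=1
After op 3 (type): buf='up' undo_depth=1 redo_depth=0
After op 4 (type): buf='upcat' undo_depth=2 redo_depth=0
After op 5 (undo): buf='up' undo_depth=1 redo_depth=1
After op 6 (undo): buf='(empty)' undo_depth=0 redo_depth=2
After op 7 (type): buf='up' undo_depth=1 redo_depth=0
After op 8 (undo): buf='(empty)' undo_depth=0 redo_depth=1

Answer: no yes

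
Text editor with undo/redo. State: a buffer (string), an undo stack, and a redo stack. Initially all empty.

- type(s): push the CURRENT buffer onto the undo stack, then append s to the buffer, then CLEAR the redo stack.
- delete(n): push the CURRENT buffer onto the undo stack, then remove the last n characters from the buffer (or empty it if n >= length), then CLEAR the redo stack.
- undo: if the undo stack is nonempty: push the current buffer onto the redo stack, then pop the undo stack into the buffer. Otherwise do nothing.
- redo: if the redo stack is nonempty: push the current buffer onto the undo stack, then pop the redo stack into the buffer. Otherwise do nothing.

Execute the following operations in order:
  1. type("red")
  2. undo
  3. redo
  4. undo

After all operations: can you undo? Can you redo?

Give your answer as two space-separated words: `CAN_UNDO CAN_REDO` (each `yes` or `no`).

Answer: no yes

Derivation:
After op 1 (type): buf='red' undo_depth=1 redo_depth=0
After op 2 (undo): buf='(empty)' undo_depth=0 redo_depth=1
After op 3 (redo): buf='red' undo_depth=1 redo_depth=0
After op 4 (undo): buf='(empty)' undo_depth=0 redo_depth=1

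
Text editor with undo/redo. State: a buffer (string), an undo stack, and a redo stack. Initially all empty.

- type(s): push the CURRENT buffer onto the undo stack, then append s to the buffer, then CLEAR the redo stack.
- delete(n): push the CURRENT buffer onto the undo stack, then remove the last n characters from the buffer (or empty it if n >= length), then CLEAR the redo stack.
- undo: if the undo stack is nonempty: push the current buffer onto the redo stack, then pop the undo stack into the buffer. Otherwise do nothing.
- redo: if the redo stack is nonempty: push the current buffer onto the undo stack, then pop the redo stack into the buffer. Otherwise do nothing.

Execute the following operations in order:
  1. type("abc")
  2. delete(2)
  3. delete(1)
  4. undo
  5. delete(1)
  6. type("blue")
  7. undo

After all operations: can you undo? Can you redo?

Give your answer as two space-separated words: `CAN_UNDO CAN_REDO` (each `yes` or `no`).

Answer: yes yes

Derivation:
After op 1 (type): buf='abc' undo_depth=1 redo_depth=0
After op 2 (delete): buf='a' undo_depth=2 redo_depth=0
After op 3 (delete): buf='(empty)' undo_depth=3 redo_depth=0
After op 4 (undo): buf='a' undo_depth=2 redo_depth=1
After op 5 (delete): buf='(empty)' undo_depth=3 redo_depth=0
After op 6 (type): buf='blue' undo_depth=4 redo_depth=0
After op 7 (undo): buf='(empty)' undo_depth=3 redo_depth=1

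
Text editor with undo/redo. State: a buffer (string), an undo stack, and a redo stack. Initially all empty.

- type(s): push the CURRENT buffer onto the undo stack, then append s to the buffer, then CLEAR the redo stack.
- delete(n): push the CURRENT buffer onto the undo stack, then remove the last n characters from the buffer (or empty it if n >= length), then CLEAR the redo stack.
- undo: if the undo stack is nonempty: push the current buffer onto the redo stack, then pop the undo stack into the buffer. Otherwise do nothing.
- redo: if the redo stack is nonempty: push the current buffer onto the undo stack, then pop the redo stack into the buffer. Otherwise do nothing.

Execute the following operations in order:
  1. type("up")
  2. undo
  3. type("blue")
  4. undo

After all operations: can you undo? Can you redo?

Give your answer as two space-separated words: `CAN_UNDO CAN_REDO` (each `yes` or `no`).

After op 1 (type): buf='up' undo_depth=1 redo_depth=0
After op 2 (undo): buf='(empty)' undo_depth=0 redo_depth=1
After op 3 (type): buf='blue' undo_depth=1 redo_depth=0
After op 4 (undo): buf='(empty)' undo_depth=0 redo_depth=1

Answer: no yes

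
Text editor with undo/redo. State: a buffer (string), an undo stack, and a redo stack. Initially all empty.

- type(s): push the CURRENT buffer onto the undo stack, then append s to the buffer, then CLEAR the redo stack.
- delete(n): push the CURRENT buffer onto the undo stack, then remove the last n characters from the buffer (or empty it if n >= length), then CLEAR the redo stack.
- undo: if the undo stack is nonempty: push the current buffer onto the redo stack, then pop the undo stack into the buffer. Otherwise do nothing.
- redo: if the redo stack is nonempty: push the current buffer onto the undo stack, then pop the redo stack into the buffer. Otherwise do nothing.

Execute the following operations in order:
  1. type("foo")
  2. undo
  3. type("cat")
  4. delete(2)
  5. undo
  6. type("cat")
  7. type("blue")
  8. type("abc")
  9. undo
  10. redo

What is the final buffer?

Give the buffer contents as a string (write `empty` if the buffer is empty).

After op 1 (type): buf='foo' undo_depth=1 redo_depth=0
After op 2 (undo): buf='(empty)' undo_depth=0 redo_depth=1
After op 3 (type): buf='cat' undo_depth=1 redo_depth=0
After op 4 (delete): buf='c' undo_depth=2 redo_depth=0
After op 5 (undo): buf='cat' undo_depth=1 redo_depth=1
After op 6 (type): buf='catcat' undo_depth=2 redo_depth=0
After op 7 (type): buf='catcatblue' undo_depth=3 redo_depth=0
After op 8 (type): buf='catcatblueabc' undo_depth=4 redo_depth=0
After op 9 (undo): buf='catcatblue' undo_depth=3 redo_depth=1
After op 10 (redo): buf='catcatblueabc' undo_depth=4 redo_depth=0

Answer: catcatblueabc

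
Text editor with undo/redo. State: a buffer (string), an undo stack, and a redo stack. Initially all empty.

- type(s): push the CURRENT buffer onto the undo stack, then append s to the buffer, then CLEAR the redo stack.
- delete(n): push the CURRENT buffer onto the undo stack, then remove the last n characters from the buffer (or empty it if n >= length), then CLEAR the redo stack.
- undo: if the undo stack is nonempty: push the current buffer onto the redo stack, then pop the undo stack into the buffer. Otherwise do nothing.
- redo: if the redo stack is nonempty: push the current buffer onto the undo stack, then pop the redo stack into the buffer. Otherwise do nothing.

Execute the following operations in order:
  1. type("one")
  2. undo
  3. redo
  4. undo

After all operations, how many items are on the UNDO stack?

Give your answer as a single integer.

After op 1 (type): buf='one' undo_depth=1 redo_depth=0
After op 2 (undo): buf='(empty)' undo_depth=0 redo_depth=1
After op 3 (redo): buf='one' undo_depth=1 redo_depth=0
After op 4 (undo): buf='(empty)' undo_depth=0 redo_depth=1

Answer: 0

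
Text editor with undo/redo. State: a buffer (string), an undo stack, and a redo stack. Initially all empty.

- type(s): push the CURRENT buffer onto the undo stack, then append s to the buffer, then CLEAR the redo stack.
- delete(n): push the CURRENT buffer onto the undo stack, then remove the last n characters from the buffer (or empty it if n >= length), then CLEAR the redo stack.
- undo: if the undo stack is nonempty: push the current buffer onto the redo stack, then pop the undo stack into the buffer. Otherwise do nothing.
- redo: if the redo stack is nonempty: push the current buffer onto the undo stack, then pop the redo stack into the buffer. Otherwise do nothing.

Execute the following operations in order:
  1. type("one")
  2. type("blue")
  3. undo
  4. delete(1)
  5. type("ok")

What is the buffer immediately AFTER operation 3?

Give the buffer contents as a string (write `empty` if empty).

After op 1 (type): buf='one' undo_depth=1 redo_depth=0
After op 2 (type): buf='oneblue' undo_depth=2 redo_depth=0
After op 3 (undo): buf='one' undo_depth=1 redo_depth=1

Answer: one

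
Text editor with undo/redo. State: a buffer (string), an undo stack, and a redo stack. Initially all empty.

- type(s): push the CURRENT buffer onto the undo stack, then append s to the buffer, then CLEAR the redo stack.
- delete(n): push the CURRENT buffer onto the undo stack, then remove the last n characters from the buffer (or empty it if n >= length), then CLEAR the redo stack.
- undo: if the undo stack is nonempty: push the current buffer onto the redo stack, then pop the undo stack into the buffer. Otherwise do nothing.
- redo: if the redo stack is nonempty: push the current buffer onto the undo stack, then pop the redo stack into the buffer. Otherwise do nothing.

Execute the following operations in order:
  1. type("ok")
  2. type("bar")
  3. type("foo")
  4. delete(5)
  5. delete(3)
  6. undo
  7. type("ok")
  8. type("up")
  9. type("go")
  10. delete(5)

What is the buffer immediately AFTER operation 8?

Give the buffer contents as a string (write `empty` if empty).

Answer: okbokup

Derivation:
After op 1 (type): buf='ok' undo_depth=1 redo_depth=0
After op 2 (type): buf='okbar' undo_depth=2 redo_depth=0
After op 3 (type): buf='okbarfoo' undo_depth=3 redo_depth=0
After op 4 (delete): buf='okb' undo_depth=4 redo_depth=0
After op 5 (delete): buf='(empty)' undo_depth=5 redo_depth=0
After op 6 (undo): buf='okb' undo_depth=4 redo_depth=1
After op 7 (type): buf='okbok' undo_depth=5 redo_depth=0
After op 8 (type): buf='okbokup' undo_depth=6 redo_depth=0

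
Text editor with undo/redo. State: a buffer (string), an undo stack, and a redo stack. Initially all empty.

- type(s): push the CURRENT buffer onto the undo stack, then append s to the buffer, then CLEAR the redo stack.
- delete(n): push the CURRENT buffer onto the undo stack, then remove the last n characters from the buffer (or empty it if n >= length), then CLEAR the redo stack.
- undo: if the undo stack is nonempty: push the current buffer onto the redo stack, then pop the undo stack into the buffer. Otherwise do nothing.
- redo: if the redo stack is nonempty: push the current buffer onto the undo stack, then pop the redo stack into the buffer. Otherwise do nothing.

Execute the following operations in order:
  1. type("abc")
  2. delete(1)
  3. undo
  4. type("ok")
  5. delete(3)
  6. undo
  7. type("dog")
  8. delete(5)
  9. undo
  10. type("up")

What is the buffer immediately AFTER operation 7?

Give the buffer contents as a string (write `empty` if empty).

Answer: abcokdog

Derivation:
After op 1 (type): buf='abc' undo_depth=1 redo_depth=0
After op 2 (delete): buf='ab' undo_depth=2 redo_depth=0
After op 3 (undo): buf='abc' undo_depth=1 redo_depth=1
After op 4 (type): buf='abcok' undo_depth=2 redo_depth=0
After op 5 (delete): buf='ab' undo_depth=3 redo_depth=0
After op 6 (undo): buf='abcok' undo_depth=2 redo_depth=1
After op 7 (type): buf='abcokdog' undo_depth=3 redo_depth=0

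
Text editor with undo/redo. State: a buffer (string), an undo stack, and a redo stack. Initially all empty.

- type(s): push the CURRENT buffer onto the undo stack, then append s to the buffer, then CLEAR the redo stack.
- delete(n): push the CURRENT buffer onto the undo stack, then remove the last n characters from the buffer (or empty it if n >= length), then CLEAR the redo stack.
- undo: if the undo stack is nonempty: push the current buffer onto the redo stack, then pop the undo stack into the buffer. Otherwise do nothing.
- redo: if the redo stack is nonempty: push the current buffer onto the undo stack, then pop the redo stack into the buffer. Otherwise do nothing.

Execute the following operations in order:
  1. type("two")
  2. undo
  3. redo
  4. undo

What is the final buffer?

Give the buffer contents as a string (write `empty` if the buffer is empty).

Answer: empty

Derivation:
After op 1 (type): buf='two' undo_depth=1 redo_depth=0
After op 2 (undo): buf='(empty)' undo_depth=0 redo_depth=1
After op 3 (redo): buf='two' undo_depth=1 redo_depth=0
After op 4 (undo): buf='(empty)' undo_depth=0 redo_depth=1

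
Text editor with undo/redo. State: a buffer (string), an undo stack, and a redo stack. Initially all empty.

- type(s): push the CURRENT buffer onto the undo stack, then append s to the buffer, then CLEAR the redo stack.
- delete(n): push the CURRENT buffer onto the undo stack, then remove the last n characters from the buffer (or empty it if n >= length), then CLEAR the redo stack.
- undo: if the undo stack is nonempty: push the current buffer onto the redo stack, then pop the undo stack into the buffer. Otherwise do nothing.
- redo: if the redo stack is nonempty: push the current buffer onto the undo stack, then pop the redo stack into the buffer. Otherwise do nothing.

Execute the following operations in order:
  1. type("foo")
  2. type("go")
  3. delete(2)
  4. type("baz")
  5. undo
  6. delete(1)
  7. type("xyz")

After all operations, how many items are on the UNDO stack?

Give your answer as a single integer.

After op 1 (type): buf='foo' undo_depth=1 redo_depth=0
After op 2 (type): buf='foogo' undo_depth=2 redo_depth=0
After op 3 (delete): buf='foo' undo_depth=3 redo_depth=0
After op 4 (type): buf='foobaz' undo_depth=4 redo_depth=0
After op 5 (undo): buf='foo' undo_depth=3 redo_depth=1
After op 6 (delete): buf='fo' undo_depth=4 redo_depth=0
After op 7 (type): buf='foxyz' undo_depth=5 redo_depth=0

Answer: 5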